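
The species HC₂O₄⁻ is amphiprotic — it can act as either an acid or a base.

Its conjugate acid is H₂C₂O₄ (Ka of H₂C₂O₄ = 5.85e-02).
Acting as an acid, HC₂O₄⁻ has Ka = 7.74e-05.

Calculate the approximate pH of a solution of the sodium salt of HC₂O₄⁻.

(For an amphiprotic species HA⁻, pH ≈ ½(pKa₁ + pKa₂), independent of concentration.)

pKa₁ = -log(5.85e-02) = 1.23; pKa₂ = -log(7.74e-05) = 4.11. For an amphiprotic species, pH ≈ ½(pKa₁ + pKa₂) = ½(1.23 + 4.11) = 2.67.

pH = 2.67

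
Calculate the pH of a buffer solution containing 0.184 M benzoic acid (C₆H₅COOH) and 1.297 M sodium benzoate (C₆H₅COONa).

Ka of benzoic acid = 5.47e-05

pKa = -log(5.47e-05) = 4.26. pH = pKa + log([A⁻]/[HA]) = 4.26 + log(1.297/0.184)

pH = 5.11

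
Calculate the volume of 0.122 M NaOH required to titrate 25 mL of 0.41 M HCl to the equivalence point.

At equivalence: moles acid = moles base. moles HCl = 0.41 × 25/1000 = 0.01025 mol. V_base = moles / 0.122 × 1000 = 84.0 mL.

V_{base} = 84.0 mL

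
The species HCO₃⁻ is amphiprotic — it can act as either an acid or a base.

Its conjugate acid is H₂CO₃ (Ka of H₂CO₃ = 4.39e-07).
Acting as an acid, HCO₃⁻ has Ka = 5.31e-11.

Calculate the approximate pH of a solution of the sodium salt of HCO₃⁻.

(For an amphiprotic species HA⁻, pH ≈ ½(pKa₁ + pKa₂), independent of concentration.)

pKa₁ = -log(4.39e-07) = 6.36; pKa₂ = -log(5.31e-11) = 10.27. For an amphiprotic species, pH ≈ ½(pKa₁ + pKa₂) = ½(6.36 + 10.27) = 8.32.

pH = 8.32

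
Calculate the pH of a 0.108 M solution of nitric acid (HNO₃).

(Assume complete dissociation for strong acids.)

[H⁺] = 0.108 M for strong acid. pH = -log[H⁺] = -log(0.108)

pH = 0.97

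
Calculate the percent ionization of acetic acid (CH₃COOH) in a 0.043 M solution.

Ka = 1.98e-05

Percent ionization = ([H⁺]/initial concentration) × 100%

Using Ka equilibrium: x² + Ka×x - Ka×C = 0. Solving: [H⁺] = 9.1287e-04. Percent = (9.1287e-04/0.043) × 100

Percent ionization = 2.12%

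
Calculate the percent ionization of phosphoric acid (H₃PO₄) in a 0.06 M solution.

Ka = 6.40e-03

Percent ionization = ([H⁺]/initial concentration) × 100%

Using Ka equilibrium: x² + Ka×x - Ka×C = 0. Solving: [H⁺] = 1.6655e-02. Percent = (1.6655e-02/0.06) × 100

Percent ionization = 27.8%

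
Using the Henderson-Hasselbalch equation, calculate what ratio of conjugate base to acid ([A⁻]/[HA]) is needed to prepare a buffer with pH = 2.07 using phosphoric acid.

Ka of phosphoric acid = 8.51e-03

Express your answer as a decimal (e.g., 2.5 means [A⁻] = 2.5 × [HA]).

pKa = -log(8.51e-03) = 2.0701. pH = pKa + log([A⁻]/[HA]), so log([A⁻]/[HA]) = pH − pKa = 2.07 − 2.0701 = -0.0001. [A⁻]/[HA] = 10^(-0.0001) = 1.00

[A⁻]/[HA] = 1.00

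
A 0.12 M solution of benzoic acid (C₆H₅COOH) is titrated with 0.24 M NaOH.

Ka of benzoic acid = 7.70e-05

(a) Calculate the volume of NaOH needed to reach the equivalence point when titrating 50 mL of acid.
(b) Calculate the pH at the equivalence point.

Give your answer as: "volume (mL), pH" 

moles acid = 0.12 × 50/1000 = 0.006 mol; V_base = moles/0.24 × 1000 = 25.0 mL. At equivalence only the conjugate base is present: [A⁻] = 0.006/0.075 = 8.0000e-02 M. Kb = Kw/Ka = 1.30e-10; [OH⁻] = √(Kb × [A⁻]) = 3.2233e-06; pOH = 5.49; pH = 14 - pOH = 8.51.

V = 25.0 mL, pH = 8.51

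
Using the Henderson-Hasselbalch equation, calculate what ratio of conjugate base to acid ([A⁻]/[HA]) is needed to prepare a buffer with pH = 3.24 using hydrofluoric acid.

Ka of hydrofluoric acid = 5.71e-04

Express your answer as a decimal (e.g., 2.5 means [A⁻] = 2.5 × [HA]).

pKa = -log(5.71e-04) = 3.2434. pH = pKa + log([A⁻]/[HA]), so log([A⁻]/[HA]) = pH − pKa = 3.24 − 3.2434 = -0.0034. [A⁻]/[HA] = 10^(-0.0034) = 0.992

[A⁻]/[HA] = 0.992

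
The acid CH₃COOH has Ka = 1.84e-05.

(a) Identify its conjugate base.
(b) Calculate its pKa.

(a) The conjugate base is formed by removing one H⁺ from CH₃COOH, giving CH₃COO⁻. (b) pKa = -log(Ka) = -log(1.84e-05) = 4.74.

Conjugate base: CH₃COO⁻; pK_a = 4.74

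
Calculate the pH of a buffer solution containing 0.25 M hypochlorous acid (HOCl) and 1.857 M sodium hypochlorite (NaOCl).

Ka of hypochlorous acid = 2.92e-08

pKa = -log(2.92e-08) = 7.53. pH = pKa + log([A⁻]/[HA]) = 7.53 + log(1.857/0.25)

pH = 8.41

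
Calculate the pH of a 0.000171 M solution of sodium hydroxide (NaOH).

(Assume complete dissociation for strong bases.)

[OH⁻] = 0.000171 M for strong base. pOH = -log[OH⁻] = 3.77, pH = 14 - pOH

pH = 10.23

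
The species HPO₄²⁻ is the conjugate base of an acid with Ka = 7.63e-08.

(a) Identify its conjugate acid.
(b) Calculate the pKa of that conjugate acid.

(a) The conjugate acid is formed by adding one H⁺ to HPO₄²⁻, giving H₂PO₄⁻. (b) pKa = -log(Ka) = -log(7.63e-08) = 7.12.

Conjugate acid: H₂PO₄⁻; pK_a = 7.12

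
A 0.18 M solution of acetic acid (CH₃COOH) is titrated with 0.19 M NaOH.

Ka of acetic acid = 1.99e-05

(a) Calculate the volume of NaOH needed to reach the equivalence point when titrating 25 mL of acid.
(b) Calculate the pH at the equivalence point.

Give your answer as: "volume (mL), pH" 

moles acid = 0.18 × 25/1000 = 0.0045 mol; V_base = moles/0.19 × 1000 = 23.7 mL. At equivalence only the conjugate base is present: [A⁻] = 0.0045/0.049 = 9.2432e-02 M. Kb = Kw/Ka = 5.03e-10; [OH⁻] = √(Kb × [A⁻]) = 6.8153e-06; pOH = 5.17; pH = 14 - pOH = 8.83.

V = 23.7 mL, pH = 8.83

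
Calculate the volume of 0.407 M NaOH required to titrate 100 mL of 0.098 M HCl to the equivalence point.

At equivalence: moles acid = moles base. moles HCl = 0.098 × 100/1000 = 0.0098 mol. V_base = moles / 0.407 × 1000 = 24.1 mL.

V_{base} = 24.1 mL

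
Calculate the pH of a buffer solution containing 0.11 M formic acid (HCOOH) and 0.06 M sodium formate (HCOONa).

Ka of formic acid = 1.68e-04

pKa = -log(1.68e-04) = 3.77. pH = pKa + log([A⁻]/[HA]) = 3.77 + log(0.06/0.11)

pH = 3.51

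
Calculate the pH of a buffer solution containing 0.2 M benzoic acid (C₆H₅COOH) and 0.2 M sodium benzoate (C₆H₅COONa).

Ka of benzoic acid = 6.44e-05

pKa = -log(6.44e-05) = 4.19. pH = pKa + log([A⁻]/[HA]) = 4.19 + log(0.2/0.2)

pH = 4.19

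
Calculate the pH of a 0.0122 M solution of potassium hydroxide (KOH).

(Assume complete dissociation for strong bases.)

[OH⁻] = 0.0122 M for strong base. pOH = -log[OH⁻] = 1.91, pH = 14 - pOH

pH = 12.09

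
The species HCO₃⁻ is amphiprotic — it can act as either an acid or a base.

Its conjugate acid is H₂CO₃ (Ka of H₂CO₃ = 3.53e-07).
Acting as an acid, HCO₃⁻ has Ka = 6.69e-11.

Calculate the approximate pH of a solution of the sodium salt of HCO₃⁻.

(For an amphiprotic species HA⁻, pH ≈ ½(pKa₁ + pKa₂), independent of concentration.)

pKa₁ = -log(3.53e-07) = 6.45; pKa₂ = -log(6.69e-11) = 10.17. For an amphiprotic species, pH ≈ ½(pKa₁ + pKa₂) = ½(6.45 + 10.17) = 8.31.

pH = 8.31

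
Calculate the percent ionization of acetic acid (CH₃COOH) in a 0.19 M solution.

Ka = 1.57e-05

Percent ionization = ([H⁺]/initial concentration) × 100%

Using Ka equilibrium: x² + Ka×x - Ka×C = 0. Solving: [H⁺] = 1.7193e-03. Percent = (1.7193e-03/0.19) × 100

Percent ionization = 0.905%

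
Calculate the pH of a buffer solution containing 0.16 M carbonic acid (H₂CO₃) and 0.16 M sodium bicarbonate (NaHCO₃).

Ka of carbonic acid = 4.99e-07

pKa = -log(4.99e-07) = 6.30. pH = pKa + log([A⁻]/[HA]) = 6.30 + log(0.16/0.16)

pH = 6.30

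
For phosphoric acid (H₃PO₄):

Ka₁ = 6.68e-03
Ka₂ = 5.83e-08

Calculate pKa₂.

pKa₂ = -log(Ka₂) = -log(5.83e-08) = 7.23.

pK_{a2} = 7.23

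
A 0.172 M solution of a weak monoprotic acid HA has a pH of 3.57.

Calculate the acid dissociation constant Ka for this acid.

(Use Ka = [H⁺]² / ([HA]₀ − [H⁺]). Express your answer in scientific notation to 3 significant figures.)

[H⁺] = 10^(−pH) = 10^(−3.57) = 2.692e-04 M. For HA ⇌ H⁺ + A⁻, Ka = [H⁺][A⁻]/[HA] = [H⁺]² / ([HA]₀ − [H⁺]) = (2.692e-04)² / (0.172 − 2.692e-04) = 4.22e-07.

K_a = 4.22e-07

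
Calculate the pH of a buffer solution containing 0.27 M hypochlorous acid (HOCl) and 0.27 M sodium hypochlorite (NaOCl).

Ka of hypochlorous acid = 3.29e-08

pKa = -log(3.29e-08) = 7.48. pH = pKa + log([A⁻]/[HA]) = 7.48 + log(0.27/0.27)

pH = 7.48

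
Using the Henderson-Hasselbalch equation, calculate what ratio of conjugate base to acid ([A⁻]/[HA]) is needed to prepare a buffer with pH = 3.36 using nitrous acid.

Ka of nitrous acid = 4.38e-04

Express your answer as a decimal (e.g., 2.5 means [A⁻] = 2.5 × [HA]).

pKa = -log(4.38e-04) = 3.3585. pH = pKa + log([A⁻]/[HA]), so log([A⁻]/[HA]) = pH − pKa = 3.36 − 3.3585 = 0.0015. [A⁻]/[HA] = 10^(0.0015) = 1.00

[A⁻]/[HA] = 1.00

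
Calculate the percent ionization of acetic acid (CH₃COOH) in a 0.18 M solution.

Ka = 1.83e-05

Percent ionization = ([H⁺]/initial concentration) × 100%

Using Ka equilibrium: x² + Ka×x - Ka×C = 0. Solving: [H⁺] = 1.8058e-03. Percent = (1.8058e-03/0.18) × 100

Percent ionization = 1%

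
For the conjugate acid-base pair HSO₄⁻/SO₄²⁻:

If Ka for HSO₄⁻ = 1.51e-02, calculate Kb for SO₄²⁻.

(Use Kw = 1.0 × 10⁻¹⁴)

For a conjugate pair Ka × Kb = Kw, so Kb = Kw/Ka = 1.0 × 10⁻¹⁴ / 1.51e-02 = 6.62e-13.

K_b = 6.62e-13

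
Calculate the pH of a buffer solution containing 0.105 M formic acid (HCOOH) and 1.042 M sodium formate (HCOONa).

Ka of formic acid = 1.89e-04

pKa = -log(1.89e-04) = 3.72. pH = pKa + log([A⁻]/[HA]) = 3.72 + log(1.042/0.105)

pH = 4.72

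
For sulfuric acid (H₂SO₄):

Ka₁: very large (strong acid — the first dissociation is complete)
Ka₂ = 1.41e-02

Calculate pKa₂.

pKa₂ = -log(Ka₂) = -log(1.41e-02) = 1.85.

pK_{a2} = 1.85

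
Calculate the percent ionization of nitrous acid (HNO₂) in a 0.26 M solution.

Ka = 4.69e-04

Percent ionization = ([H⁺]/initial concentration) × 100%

Using Ka equilibrium: x² + Ka×x - Ka×C = 0. Solving: [H⁺] = 1.0811e-02. Percent = (1.0811e-02/0.26) × 100

Percent ionization = 4.16%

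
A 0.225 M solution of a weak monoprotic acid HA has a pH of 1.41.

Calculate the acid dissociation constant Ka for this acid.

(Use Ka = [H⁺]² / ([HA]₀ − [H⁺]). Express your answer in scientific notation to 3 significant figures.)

[H⁺] = 10^(−pH) = 10^(−1.41) = 3.890e-02 M. For HA ⇌ H⁺ + A⁻, Ka = [H⁺][A⁻]/[HA] = [H⁺]² / ([HA]₀ − [H⁺]) = (3.890e-02)² / (0.225 − 3.890e-02) = 8.13e-03.

K_a = 8.13e-03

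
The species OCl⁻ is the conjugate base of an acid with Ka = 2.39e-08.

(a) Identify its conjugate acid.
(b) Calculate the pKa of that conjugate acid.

(a) The conjugate acid is formed by adding one H⁺ to OCl⁻, giving HOCl. (b) pKa = -log(Ka) = -log(2.39e-08) = 7.62.

Conjugate acid: HOCl; pK_a = 7.62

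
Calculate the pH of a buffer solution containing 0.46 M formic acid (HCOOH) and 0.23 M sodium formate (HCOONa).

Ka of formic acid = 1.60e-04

pKa = -log(1.60e-04) = 3.80. pH = pKa + log([A⁻]/[HA]) = 3.80 + log(0.23/0.46)

pH = 3.49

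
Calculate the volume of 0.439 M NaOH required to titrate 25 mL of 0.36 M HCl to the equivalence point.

At equivalence: moles acid = moles base. moles HCl = 0.36 × 25/1000 = 0.009 mol. V_base = moles / 0.439 × 1000 = 20.5 mL.

V_{base} = 20.5 mL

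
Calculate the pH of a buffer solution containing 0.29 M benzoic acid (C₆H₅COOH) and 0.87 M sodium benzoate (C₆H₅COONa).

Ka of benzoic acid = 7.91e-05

pKa = -log(7.91e-05) = 4.10. pH = pKa + log([A⁻]/[HA]) = 4.10 + log(0.87/0.29)

pH = 4.58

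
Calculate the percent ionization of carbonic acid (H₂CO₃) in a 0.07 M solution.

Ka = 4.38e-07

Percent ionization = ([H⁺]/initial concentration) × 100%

Using Ka equilibrium: x² + Ka×x - Ka×C = 0. Solving: [H⁺] = 1.7488e-04. Percent = (1.7488e-04/0.07) × 100

Percent ionization = 0.25%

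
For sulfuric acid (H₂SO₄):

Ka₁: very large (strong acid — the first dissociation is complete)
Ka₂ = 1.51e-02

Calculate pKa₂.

pKa₂ = -log(Ka₂) = -log(1.51e-02) = 1.82.

pK_{a2} = 1.82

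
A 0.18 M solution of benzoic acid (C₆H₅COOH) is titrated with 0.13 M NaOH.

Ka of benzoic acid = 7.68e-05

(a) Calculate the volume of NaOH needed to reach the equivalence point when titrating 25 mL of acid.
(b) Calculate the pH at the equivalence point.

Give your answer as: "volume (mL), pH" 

moles acid = 0.18 × 25/1000 = 0.0045 mol; V_base = moles/0.13 × 1000 = 34.6 mL. At equivalence only the conjugate base is present: [A⁻] = 0.0045/0.060 = 7.5484e-02 M. Kb = Kw/Ka = 1.30e-10; [OH⁻] = √(Kb × [A⁻]) = 3.1351e-06; pOH = 5.50; pH = 14 - pOH = 8.50.

V = 34.6 mL, pH = 8.50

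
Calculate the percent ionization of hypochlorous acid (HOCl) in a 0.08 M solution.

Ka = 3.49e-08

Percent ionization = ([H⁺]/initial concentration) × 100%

Using Ka equilibrium: x² + Ka×x - Ka×C = 0. Solving: [H⁺] = 5.2822e-05. Percent = (5.2822e-05/0.08) × 100

Percent ionization = 0.066%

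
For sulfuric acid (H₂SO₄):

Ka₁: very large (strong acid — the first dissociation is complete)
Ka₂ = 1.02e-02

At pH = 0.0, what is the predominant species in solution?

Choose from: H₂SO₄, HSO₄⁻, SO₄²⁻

The first dissociation is complete, so H₂SO₄ itself is never the predominant species in water; pKa₂ = -log(1.02e-02) = 1.99. For a polyprotic acid the predominant species crosses at each pKa: below pKa_n the protonated form dominates, above it the deprotonated form does. At pH = 0.0, the predominant species is HSO₄⁻.

HSO₄⁻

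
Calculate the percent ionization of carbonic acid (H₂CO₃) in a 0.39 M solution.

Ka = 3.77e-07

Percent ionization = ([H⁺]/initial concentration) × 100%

Using Ka equilibrium: x² + Ka×x - Ka×C = 0. Solving: [H⁺] = 3.8326e-04. Percent = (3.8326e-04/0.39) × 100

Percent ionization = 0.0983%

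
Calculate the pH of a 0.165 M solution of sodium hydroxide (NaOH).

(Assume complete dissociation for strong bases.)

[OH⁻] = 0.165 M for strong base. pOH = -log[OH⁻] = 0.78, pH = 14 - pOH

pH = 13.22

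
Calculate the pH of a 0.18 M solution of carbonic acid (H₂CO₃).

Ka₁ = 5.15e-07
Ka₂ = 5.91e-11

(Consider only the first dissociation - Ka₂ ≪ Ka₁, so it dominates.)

First dissociation dominates. From Ka₁ = [H⁺][HA⁻]/[H₂A], x² + Ka₁·x − Ka₁·C = 0 with C = 0.18 M and Ka₁ = 5.15e-07. Solving: [H⁺] = (−Ka₁ + √(Ka₁² + 4·Ka₁·C)) / 2 = 3.0421e-04 M. pH = -log(3.0421e-04) = 3.52.

pH = 3.52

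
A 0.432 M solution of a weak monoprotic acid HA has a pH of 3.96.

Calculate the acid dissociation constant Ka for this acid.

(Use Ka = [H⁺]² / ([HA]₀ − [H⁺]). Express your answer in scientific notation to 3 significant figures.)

[H⁺] = 10^(−pH) = 10^(−3.96) = 1.096e-04 M. For HA ⇌ H⁺ + A⁻, Ka = [H⁺][A⁻]/[HA] = [H⁺]² / ([HA]₀ − [H⁺]) = (1.096e-04)² / (0.432 − 1.096e-04) = 2.78e-08.

K_a = 2.78e-08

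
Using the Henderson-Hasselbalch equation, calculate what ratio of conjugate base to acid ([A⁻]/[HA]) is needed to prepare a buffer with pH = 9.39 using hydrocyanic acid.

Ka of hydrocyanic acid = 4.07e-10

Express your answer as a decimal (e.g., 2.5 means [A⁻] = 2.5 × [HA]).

pKa = -log(4.07e-10) = 9.3904. pH = pKa + log([A⁻]/[HA]), so log([A⁻]/[HA]) = pH − pKa = 9.39 − 9.3904 = -0.0004. [A⁻]/[HA] = 10^(-0.0004) = 0.999

[A⁻]/[HA] = 0.999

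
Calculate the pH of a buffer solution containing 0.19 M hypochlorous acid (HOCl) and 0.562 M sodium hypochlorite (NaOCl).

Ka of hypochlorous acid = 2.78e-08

pKa = -log(2.78e-08) = 7.56. pH = pKa + log([A⁻]/[HA]) = 7.56 + log(0.562/0.19)

pH = 8.03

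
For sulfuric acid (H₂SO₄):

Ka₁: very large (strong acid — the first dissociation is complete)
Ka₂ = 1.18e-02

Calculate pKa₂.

pKa₂ = -log(Ka₂) = -log(1.18e-02) = 1.93.

pK_{a2} = 1.93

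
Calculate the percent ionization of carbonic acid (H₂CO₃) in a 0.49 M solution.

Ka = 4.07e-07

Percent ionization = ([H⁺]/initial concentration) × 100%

Using Ka equilibrium: x² + Ka×x - Ka×C = 0. Solving: [H⁺] = 4.4637e-04. Percent = (4.4637e-04/0.49) × 100

Percent ionization = 0.0911%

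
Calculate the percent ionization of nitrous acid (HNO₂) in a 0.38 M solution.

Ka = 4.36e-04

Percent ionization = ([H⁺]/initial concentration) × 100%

Using Ka equilibrium: x² + Ka×x - Ka×C = 0. Solving: [H⁺] = 1.2656e-02. Percent = (1.2656e-02/0.38) × 100

Percent ionization = 3.33%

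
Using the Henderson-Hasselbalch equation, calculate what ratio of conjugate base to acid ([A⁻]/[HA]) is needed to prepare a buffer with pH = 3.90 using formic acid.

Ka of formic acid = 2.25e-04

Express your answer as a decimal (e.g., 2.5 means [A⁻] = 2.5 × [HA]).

pKa = -log(2.25e-04) = 3.6478. pH = pKa + log([A⁻]/[HA]), so log([A⁻]/[HA]) = pH − pKa = 3.90 − 3.6478 = 0.2522. [A⁻]/[HA] = 10^(0.2522) = 1.79

[A⁻]/[HA] = 1.79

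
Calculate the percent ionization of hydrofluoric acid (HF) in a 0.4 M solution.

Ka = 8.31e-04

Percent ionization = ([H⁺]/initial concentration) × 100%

Using Ka equilibrium: x² + Ka×x - Ka×C = 0. Solving: [H⁺] = 1.7821e-02. Percent = (1.7821e-02/0.4) × 100

Percent ionization = 4.46%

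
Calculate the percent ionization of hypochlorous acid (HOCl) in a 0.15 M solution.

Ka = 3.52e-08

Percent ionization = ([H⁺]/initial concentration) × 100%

Using Ka equilibrium: x² + Ka×x - Ka×C = 0. Solving: [H⁺] = 7.2646e-05. Percent = (7.2646e-05/0.15) × 100

Percent ionization = 0.0484%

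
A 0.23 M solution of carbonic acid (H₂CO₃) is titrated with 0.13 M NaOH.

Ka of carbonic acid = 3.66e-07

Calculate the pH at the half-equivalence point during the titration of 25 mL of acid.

At half-equivalence [HA] = [A⁻], so Henderson-Hasselbalch gives pH = pKa = -log(3.66e-07) = 6.44.

pH = pKa = 6.44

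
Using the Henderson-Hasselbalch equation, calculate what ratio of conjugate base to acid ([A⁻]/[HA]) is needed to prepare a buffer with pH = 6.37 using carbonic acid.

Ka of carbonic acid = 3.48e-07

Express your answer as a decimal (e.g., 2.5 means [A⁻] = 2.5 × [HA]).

pKa = -log(3.48e-07) = 6.4584. pH = pKa + log([A⁻]/[HA]), so log([A⁻]/[HA]) = pH − pKa = 6.37 − 6.4584 = -0.0884. [A⁻]/[HA] = 10^(-0.0884) = 0.816

[A⁻]/[HA] = 0.816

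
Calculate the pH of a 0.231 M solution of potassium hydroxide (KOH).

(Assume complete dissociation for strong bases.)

[OH⁻] = 0.231 M for strong base. pOH = -log[OH⁻] = 0.64, pH = 14 - pOH

pH = 13.36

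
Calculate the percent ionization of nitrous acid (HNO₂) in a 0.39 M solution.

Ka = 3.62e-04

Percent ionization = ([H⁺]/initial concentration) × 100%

Using Ka equilibrium: x² + Ka×x - Ka×C = 0. Solving: [H⁺] = 1.1702e-02. Percent = (1.1702e-02/0.39) × 100

Percent ionization = 3%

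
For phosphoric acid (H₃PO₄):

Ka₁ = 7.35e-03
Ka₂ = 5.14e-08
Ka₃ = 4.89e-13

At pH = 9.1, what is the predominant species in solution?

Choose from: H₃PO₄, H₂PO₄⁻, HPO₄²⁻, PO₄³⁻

pKa₁ = 2.13, pKa₂ = 7.29, pKa₃ = 12.31. For a polyprotic acid the predominant species crosses at each pKa: below pKa_n the protonated form dominates, above it the deprotonated form does. At pH = 9.1, the predominant species is HPO₄²⁻.

HPO₄²⁻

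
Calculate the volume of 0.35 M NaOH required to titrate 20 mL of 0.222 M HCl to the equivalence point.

At equivalence: moles acid = moles base. moles HCl = 0.222 × 20/1000 = 0.00444 mol. V_base = moles / 0.35 × 1000 = 12.7 mL.

V_{base} = 12.7 mL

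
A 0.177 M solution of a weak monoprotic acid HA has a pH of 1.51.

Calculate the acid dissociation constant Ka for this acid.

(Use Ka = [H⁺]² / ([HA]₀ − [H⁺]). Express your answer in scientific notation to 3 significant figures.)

[H⁺] = 10^(−pH) = 10^(−1.51) = 3.090e-02 M. For HA ⇌ H⁺ + A⁻, Ka = [H⁺][A⁻]/[HA] = [H⁺]² / ([HA]₀ − [H⁺]) = (3.090e-02)² / (0.177 − 3.090e-02) = 6.54e-03.

K_a = 6.54e-03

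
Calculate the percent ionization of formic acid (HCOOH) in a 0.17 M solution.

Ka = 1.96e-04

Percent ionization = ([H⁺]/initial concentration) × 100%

Using Ka equilibrium: x² + Ka×x - Ka×C = 0. Solving: [H⁺] = 5.6752e-03. Percent = (5.6752e-03/0.17) × 100

Percent ionization = 3.34%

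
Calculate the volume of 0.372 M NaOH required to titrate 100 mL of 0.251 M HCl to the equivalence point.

At equivalence: moles acid = moles base. moles HCl = 0.251 × 100/1000 = 0.0251 mol. V_base = moles / 0.372 × 1000 = 67.5 mL.

V_{base} = 67.5 mL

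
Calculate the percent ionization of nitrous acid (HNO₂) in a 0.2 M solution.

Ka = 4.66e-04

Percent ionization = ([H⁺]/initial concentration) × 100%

Using Ka equilibrium: x² + Ka×x - Ka×C = 0. Solving: [H⁺] = 9.4238e-03. Percent = (9.4238e-03/0.2) × 100

Percent ionization = 4.71%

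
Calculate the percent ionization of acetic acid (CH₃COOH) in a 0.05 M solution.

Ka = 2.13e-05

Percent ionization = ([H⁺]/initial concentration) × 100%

Using Ka equilibrium: x² + Ka×x - Ka×C = 0. Solving: [H⁺] = 1.0214e-03. Percent = (1.0214e-03/0.05) × 100

Percent ionization = 2.04%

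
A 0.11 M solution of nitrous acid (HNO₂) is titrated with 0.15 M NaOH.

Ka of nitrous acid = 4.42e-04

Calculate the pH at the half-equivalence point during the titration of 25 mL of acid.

At half-equivalence [HA] = [A⁻], so Henderson-Hasselbalch gives pH = pKa = -log(4.42e-04) = 3.35.

pH = pKa = 3.35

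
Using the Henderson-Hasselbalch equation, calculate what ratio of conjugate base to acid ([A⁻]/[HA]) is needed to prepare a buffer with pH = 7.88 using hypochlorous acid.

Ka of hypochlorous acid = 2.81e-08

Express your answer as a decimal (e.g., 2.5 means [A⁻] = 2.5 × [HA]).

pKa = -log(2.81e-08) = 7.5513. pH = pKa + log([A⁻]/[HA]), so log([A⁻]/[HA]) = pH − pKa = 7.88 − 7.5513 = 0.3287. [A⁻]/[HA] = 10^(0.3287) = 2.13

[A⁻]/[HA] = 2.13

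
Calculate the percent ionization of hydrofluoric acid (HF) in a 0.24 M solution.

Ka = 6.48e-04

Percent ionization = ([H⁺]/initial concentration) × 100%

Using Ka equilibrium: x² + Ka×x - Ka×C = 0. Solving: [H⁺] = 1.2151e-02. Percent = (1.2151e-02/0.24) × 100

Percent ionization = 5.06%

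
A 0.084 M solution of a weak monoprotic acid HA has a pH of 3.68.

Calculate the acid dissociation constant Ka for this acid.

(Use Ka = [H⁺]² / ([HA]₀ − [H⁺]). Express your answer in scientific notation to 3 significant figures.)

[H⁺] = 10^(−pH) = 10^(−3.68) = 2.089e-04 M. For HA ⇌ H⁺ + A⁻, Ka = [H⁺][A⁻]/[HA] = [H⁺]² / ([HA]₀ − [H⁺]) = (2.089e-04)² / (0.084 − 2.089e-04) = 5.21e-07.

K_a = 5.21e-07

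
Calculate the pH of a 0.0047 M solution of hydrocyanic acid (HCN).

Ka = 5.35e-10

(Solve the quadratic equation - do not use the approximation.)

x² + Ka×x - Ka×C = 0. Using quadratic formula: [H⁺] = 1.5855e-06

pH = 5.80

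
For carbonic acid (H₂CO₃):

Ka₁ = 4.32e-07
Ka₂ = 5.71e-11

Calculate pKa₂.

pKa₂ = -log(Ka₂) = -log(5.71e-11) = 10.24.

pK_{a2} = 10.24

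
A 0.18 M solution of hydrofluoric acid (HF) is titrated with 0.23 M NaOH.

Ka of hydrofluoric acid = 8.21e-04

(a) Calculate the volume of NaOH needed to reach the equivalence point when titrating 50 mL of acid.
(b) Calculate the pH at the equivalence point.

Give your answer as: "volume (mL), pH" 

moles acid = 0.18 × 50/1000 = 0.009 mol; V_base = moles/0.23 × 1000 = 39.1 mL. At equivalence only the conjugate base is present: [A⁻] = 0.009/0.089 = 1.0098e-01 M. Kb = Kw/Ka = 1.22e-11; [OH⁻] = √(Kb × [A⁻]) = 1.1090e-06; pOH = 5.96; pH = 14 - pOH = 8.04.

V = 39.1 mL, pH = 8.04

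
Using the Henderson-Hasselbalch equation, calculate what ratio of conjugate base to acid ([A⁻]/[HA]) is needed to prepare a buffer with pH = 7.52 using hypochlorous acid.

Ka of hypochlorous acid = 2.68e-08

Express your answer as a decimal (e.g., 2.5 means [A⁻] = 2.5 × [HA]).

pKa = -log(2.68e-08) = 7.5719. pH = pKa + log([A⁻]/[HA]), so log([A⁻]/[HA]) = pH − pKa = 7.52 − 7.5719 = -0.0519. [A⁻]/[HA] = 10^(-0.0519) = 0.887

[A⁻]/[HA] = 0.887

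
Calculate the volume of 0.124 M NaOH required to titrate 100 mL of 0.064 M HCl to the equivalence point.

At equivalence: moles acid = moles base. moles HCl = 0.064 × 100/1000 = 0.0064 mol. V_base = moles / 0.124 × 1000 = 51.6 mL.

V_{base} = 51.6 mL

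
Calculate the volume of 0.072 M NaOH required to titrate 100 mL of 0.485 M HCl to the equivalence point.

At equivalence: moles acid = moles base. moles HCl = 0.485 × 100/1000 = 0.0485 mol. V_base = moles / 0.072 × 1000 = 673.6 mL.

V_{base} = 673.6 mL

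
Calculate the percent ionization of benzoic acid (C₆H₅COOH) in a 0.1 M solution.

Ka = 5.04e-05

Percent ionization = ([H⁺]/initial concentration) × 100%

Using Ka equilibrium: x² + Ka×x - Ka×C = 0. Solving: [H⁺] = 2.2199e-03. Percent = (2.2199e-03/0.1) × 100

Percent ionization = 2.22%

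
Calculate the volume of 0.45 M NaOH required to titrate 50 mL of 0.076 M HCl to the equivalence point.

At equivalence: moles acid = moles base. moles HCl = 0.076 × 50/1000 = 0.0038 mol. V_base = moles / 0.45 × 1000 = 8.4 mL.

V_{base} = 8.4 mL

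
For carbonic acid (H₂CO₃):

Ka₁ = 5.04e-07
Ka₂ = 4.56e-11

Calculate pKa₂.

pKa₂ = -log(Ka₂) = -log(4.56e-11) = 10.34.

pK_{a2} = 10.34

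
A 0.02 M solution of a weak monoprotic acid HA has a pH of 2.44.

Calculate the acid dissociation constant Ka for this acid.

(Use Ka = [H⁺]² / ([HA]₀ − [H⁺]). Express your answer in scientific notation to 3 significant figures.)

[H⁺] = 10^(−pH) = 10^(−2.44) = 3.631e-03 M. For HA ⇌ H⁺ + A⁻, Ka = [H⁺][A⁻]/[HA] = [H⁺]² / ([HA]₀ − [H⁺]) = (3.631e-03)² / (0.02 − 3.631e-03) = 8.05e-04.

K_a = 8.05e-04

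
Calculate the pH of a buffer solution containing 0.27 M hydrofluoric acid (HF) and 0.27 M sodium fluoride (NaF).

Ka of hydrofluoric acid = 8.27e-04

pKa = -log(8.27e-04) = 3.08. pH = pKa + log([A⁻]/[HA]) = 3.08 + log(0.27/0.27)

pH = 3.08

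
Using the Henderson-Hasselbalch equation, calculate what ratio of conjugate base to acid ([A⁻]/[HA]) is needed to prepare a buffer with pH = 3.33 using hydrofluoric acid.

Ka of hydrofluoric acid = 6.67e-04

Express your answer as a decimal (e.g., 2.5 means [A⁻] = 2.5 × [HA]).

pKa = -log(6.67e-04) = 3.1759. pH = pKa + log([A⁻]/[HA]), so log([A⁻]/[HA]) = pH − pKa = 3.33 − 3.1759 = 0.1541. [A⁻]/[HA] = 10^(0.1541) = 1.43

[A⁻]/[HA] = 1.43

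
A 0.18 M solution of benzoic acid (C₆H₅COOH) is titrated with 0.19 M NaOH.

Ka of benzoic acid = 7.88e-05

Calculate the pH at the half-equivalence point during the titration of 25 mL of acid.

At half-equivalence [HA] = [A⁻], so Henderson-Hasselbalch gives pH = pKa = -log(7.88e-05) = 4.10.

pH = pKa = 4.10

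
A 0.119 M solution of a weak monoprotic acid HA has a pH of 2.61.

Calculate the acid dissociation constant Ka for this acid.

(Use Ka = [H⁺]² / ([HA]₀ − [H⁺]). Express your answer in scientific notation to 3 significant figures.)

[H⁺] = 10^(−pH) = 10^(−2.61) = 2.455e-03 M. For HA ⇌ H⁺ + A⁻, Ka = [H⁺][A⁻]/[HA] = [H⁺]² / ([HA]₀ − [H⁺]) = (2.455e-03)² / (0.119 − 2.455e-03) = 5.17e-05.

K_a = 5.17e-05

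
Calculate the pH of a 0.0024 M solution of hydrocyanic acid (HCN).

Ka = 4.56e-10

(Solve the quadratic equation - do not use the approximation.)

x² + Ka×x - Ka×C = 0. Using quadratic formula: [H⁺] = 1.0459e-06

pH = 5.98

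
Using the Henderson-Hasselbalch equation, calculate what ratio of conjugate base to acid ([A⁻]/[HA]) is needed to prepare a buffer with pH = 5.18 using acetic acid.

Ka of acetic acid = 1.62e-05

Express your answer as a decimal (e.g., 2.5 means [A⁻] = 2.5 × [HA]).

pKa = -log(1.62e-05) = 4.7905. pH = pKa + log([A⁻]/[HA]), so log([A⁻]/[HA]) = pH − pKa = 5.18 − 4.7905 = 0.3895. [A⁻]/[HA] = 10^(0.3895) = 2.45

[A⁻]/[HA] = 2.45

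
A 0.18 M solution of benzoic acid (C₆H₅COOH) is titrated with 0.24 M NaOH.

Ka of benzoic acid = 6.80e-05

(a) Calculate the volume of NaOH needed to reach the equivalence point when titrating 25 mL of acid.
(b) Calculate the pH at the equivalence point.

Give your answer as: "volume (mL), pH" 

moles acid = 0.18 × 25/1000 = 0.0045 mol; V_base = moles/0.24 × 1000 = 18.8 mL. At equivalence only the conjugate base is present: [A⁻] = 0.0045/0.044 = 1.0286e-01 M. Kb = Kw/Ka = 1.47e-10; [OH⁻] = √(Kb × [A⁻]) = 3.8892e-06; pOH = 5.41; pH = 14 - pOH = 8.59.

V = 18.8 mL, pH = 8.59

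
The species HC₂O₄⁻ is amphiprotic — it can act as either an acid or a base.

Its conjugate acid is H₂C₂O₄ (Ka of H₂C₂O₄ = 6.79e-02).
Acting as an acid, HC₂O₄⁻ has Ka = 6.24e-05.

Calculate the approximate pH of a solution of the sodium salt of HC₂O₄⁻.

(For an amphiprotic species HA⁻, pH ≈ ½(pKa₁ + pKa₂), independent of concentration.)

pKa₁ = -log(6.79e-02) = 1.17; pKa₂ = -log(6.24e-05) = 4.20. For an amphiprotic species, pH ≈ ½(pKa₁ + pKa₂) = ½(1.17 + 4.20) = 2.69.

pH = 2.69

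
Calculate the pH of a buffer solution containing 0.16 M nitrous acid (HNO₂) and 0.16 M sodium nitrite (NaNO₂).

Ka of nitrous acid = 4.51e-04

pKa = -log(4.51e-04) = 3.35. pH = pKa + log([A⁻]/[HA]) = 3.35 + log(0.16/0.16)

pH = 3.35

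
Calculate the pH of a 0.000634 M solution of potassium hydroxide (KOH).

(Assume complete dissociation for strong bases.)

[OH⁻] = 0.000634 M for strong base. pOH = -log[OH⁻] = 3.20, pH = 14 - pOH

pH = 10.80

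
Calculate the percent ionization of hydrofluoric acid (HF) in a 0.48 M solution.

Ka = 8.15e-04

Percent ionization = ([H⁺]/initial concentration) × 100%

Using Ka equilibrium: x² + Ka×x - Ka×C = 0. Solving: [H⁺] = 1.9375e-02. Percent = (1.9375e-02/0.48) × 100

Percent ionization = 4.04%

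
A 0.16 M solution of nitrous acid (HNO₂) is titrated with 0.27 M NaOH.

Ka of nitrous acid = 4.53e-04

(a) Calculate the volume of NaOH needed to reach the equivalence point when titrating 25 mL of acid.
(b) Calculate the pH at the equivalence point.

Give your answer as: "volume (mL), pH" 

moles acid = 0.16 × 25/1000 = 0.004 mol; V_base = moles/0.27 × 1000 = 14.8 mL. At equivalence only the conjugate base is present: [A⁻] = 0.004/0.040 = 1.0047e-01 M. Kb = Kw/Ka = 2.21e-11; [OH⁻] = √(Kb × [A⁻]) = 1.4892e-06; pOH = 5.83; pH = 14 - pOH = 8.17.

V = 14.8 mL, pH = 8.17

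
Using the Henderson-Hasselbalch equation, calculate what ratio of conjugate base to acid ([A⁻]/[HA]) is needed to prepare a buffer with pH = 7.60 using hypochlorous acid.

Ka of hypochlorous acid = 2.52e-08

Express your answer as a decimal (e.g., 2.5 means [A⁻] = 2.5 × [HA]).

pKa = -log(2.52e-08) = 7.5986. pH = pKa + log([A⁻]/[HA]), so log([A⁻]/[HA]) = pH − pKa = 7.60 − 7.5986 = 0.0014. [A⁻]/[HA] = 10^(0.0014) = 1.00

[A⁻]/[HA] = 1.00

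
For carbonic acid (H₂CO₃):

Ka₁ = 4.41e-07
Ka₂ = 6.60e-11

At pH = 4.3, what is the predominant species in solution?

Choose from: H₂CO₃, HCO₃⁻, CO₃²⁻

pKa₁ = 6.36, pKa₂ = 10.18. For a polyprotic acid the predominant species crosses at each pKa: below pKa_n the protonated form dominates, above it the deprotonated form does. At pH = 4.3, the predominant species is H₂CO₃.

H₂CO₃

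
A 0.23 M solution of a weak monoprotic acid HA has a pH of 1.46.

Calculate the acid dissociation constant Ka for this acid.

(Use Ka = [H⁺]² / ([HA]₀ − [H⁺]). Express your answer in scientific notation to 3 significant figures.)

[H⁺] = 10^(−pH) = 10^(−1.46) = 3.467e-02 M. For HA ⇌ H⁺ + A⁻, Ka = [H⁺][A⁻]/[HA] = [H⁺]² / ([HA]₀ − [H⁺]) = (3.467e-02)² / (0.23 − 3.467e-02) = 6.16e-03.

K_a = 6.16e-03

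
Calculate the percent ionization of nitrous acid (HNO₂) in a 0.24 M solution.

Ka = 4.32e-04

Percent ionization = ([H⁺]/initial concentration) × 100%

Using Ka equilibrium: x² + Ka×x - Ka×C = 0. Solving: [H⁺] = 9.9686e-03. Percent = (9.9686e-03/0.24) × 100

Percent ionization = 4.15%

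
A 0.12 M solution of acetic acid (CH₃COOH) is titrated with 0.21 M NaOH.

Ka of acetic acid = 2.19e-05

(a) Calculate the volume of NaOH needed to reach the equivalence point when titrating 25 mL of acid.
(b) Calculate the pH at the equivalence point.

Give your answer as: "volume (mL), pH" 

moles acid = 0.12 × 25/1000 = 0.003 mol; V_base = moles/0.21 × 1000 = 14.3 mL. At equivalence only the conjugate base is present: [A⁻] = 0.003/0.039 = 7.6364e-02 M. Kb = Kw/Ka = 4.57e-10; [OH⁻] = √(Kb × [A⁻]) = 5.9050e-06; pOH = 5.23; pH = 14 - pOH = 8.77.

V = 14.3 mL, pH = 8.77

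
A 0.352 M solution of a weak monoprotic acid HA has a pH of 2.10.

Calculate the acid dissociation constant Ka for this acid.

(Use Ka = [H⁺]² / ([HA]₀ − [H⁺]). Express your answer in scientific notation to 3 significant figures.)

[H⁺] = 10^(−pH) = 10^(−2.10) = 7.943e-03 M. For HA ⇌ H⁺ + A⁻, Ka = [H⁺][A⁻]/[HA] = [H⁺]² / ([HA]₀ − [H⁺]) = (7.943e-03)² / (0.352 − 7.943e-03) = 1.83e-04.

K_a = 1.83e-04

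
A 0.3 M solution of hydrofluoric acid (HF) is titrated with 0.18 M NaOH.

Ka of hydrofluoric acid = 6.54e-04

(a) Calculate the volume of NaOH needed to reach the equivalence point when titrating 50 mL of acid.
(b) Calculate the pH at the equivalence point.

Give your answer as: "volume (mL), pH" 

moles acid = 0.3 × 50/1000 = 0.015 mol; V_base = moles/0.18 × 1000 = 83.3 mL. At equivalence only the conjugate base is present: [A⁻] = 0.015/0.133 = 1.1250e-01 M. Kb = Kw/Ka = 1.53e-11; [OH⁻] = √(Kb × [A⁻]) = 1.3116e-06; pOH = 5.88; pH = 14 - pOH = 8.12.

V = 83.3 mL, pH = 8.12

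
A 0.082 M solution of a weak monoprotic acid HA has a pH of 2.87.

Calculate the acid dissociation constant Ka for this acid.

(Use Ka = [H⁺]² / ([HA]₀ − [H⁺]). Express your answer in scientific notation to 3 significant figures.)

[H⁺] = 10^(−pH) = 10^(−2.87) = 1.349e-03 M. For HA ⇌ H⁺ + A⁻, Ka = [H⁺][A⁻]/[HA] = [H⁺]² / ([HA]₀ − [H⁺]) = (1.349e-03)² / (0.082 − 1.349e-03) = 2.26e-05.

K_a = 2.26e-05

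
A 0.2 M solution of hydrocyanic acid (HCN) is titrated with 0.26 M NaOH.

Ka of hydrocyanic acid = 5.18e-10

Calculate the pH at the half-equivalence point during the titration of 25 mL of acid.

At half-equivalence [HA] = [A⁻], so Henderson-Hasselbalch gives pH = pKa = -log(5.18e-10) = 9.29.

pH = pKa = 9.29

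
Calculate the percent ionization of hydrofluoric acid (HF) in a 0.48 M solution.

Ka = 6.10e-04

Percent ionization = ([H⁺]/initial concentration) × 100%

Using Ka equilibrium: x² + Ka×x - Ka×C = 0. Solving: [H⁺] = 1.6809e-02. Percent = (1.6809e-02/0.48) × 100

Percent ionization = 3.5%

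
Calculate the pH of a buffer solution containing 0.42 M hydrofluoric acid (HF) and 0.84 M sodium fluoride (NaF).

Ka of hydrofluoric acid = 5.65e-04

pKa = -log(5.65e-04) = 3.25. pH = pKa + log([A⁻]/[HA]) = 3.25 + log(0.84/0.42)

pH = 3.55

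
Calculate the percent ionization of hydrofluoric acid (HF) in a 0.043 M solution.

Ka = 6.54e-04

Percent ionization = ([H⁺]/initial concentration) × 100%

Using Ka equilibrium: x² + Ka×x - Ka×C = 0. Solving: [H⁺] = 4.9861e-03. Percent = (4.9861e-03/0.043) × 100

Percent ionization = 11.6%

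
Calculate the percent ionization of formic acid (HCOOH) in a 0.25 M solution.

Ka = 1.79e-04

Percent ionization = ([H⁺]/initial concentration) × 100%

Using Ka equilibrium: x² + Ka×x - Ka×C = 0. Solving: [H⁺] = 6.6006e-03. Percent = (6.6006e-03/0.25) × 100

Percent ionization = 2.64%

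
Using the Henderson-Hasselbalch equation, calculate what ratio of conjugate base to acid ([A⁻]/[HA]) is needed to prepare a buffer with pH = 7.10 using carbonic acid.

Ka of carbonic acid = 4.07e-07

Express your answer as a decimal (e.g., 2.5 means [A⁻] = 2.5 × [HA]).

pKa = -log(4.07e-07) = 6.3904. pH = pKa + log([A⁻]/[HA]), so log([A⁻]/[HA]) = pH − pKa = 7.10 − 6.3904 = 0.7096. [A⁻]/[HA] = 10^(0.7096) = 5.12

[A⁻]/[HA] = 5.12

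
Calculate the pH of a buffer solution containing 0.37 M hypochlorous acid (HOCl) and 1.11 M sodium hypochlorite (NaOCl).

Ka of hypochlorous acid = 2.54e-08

pKa = -log(2.54e-08) = 7.60. pH = pKa + log([A⁻]/[HA]) = 7.60 + log(1.11/0.37)

pH = 8.07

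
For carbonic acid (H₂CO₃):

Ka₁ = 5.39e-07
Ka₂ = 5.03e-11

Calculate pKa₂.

pKa₂ = -log(Ka₂) = -log(5.03e-11) = 10.30.

pK_{a2} = 10.30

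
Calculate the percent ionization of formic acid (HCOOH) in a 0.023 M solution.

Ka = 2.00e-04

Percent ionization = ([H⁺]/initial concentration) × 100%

Using Ka equilibrium: x² + Ka×x - Ka×C = 0. Solving: [H⁺] = 2.0471e-03. Percent = (2.0471e-03/0.023) × 100

Percent ionization = 8.9%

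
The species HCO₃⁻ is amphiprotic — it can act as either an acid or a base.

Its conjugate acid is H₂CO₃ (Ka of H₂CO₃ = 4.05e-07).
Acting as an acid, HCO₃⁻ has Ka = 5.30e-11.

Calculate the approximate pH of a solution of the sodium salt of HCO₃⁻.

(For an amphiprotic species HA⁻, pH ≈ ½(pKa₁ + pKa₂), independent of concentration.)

pKa₁ = -log(4.05e-07) = 6.39; pKa₂ = -log(5.30e-11) = 10.28. For an amphiprotic species, pH ≈ ½(pKa₁ + pKa₂) = ½(6.39 + 10.28) = 8.33.

pH = 8.33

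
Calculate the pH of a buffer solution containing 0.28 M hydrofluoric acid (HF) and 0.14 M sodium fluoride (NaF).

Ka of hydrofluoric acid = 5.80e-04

pKa = -log(5.80e-04) = 3.24. pH = pKa + log([A⁻]/[HA]) = 3.24 + log(0.14/0.28)

pH = 2.94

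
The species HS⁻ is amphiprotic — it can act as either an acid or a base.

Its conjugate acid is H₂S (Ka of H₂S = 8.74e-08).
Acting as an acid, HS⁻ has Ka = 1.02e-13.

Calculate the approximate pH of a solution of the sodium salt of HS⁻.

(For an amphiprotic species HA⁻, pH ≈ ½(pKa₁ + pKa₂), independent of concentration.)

pKa₁ = -log(8.74e-08) = 7.06; pKa₂ = -log(1.02e-13) = 12.99. For an amphiprotic species, pH ≈ ½(pKa₁ + pKa₂) = ½(7.06 + 12.99) = 10.02.

pH = 10.02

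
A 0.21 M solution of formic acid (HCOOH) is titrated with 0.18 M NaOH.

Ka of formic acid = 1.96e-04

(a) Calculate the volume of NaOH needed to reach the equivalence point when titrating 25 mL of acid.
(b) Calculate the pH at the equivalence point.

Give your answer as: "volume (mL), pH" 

moles acid = 0.21 × 25/1000 = 0.00525 mol; V_base = moles/0.18 × 1000 = 29.2 mL. At equivalence only the conjugate base is present: [A⁻] = 0.00525/0.054 = 9.6923e-02 M. Kb = Kw/Ka = 5.10e-11; [OH⁻] = √(Kb × [A⁻]) = 2.2237e-06; pOH = 5.65; pH = 14 - pOH = 8.35.

V = 29.2 mL, pH = 8.35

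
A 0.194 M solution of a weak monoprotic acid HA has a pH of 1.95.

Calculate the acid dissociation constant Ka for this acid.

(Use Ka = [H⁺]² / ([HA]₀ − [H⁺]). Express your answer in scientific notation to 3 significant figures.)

[H⁺] = 10^(−pH) = 10^(−1.95) = 1.122e-02 M. For HA ⇌ H⁺ + A⁻, Ka = [H⁺][A⁻]/[HA] = [H⁺]² / ([HA]₀ − [H⁺]) = (1.122e-02)² / (0.194 − 1.122e-02) = 6.89e-04.

K_a = 6.89e-04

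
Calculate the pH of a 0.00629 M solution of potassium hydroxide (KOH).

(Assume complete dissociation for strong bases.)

[OH⁻] = 0.00629 M for strong base. pOH = -log[OH⁻] = 2.20, pH = 14 - pOH

pH = 11.80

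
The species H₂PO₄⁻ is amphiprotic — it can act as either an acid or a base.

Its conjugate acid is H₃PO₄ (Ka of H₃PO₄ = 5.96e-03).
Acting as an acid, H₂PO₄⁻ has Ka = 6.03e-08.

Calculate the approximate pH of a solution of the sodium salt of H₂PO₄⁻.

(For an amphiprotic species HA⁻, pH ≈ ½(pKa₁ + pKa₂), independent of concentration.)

pKa₁ = -log(5.96e-03) = 2.22; pKa₂ = -log(6.03e-08) = 7.22. For an amphiprotic species, pH ≈ ½(pKa₁ + pKa₂) = ½(2.22 + 7.22) = 4.72.

pH = 4.72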